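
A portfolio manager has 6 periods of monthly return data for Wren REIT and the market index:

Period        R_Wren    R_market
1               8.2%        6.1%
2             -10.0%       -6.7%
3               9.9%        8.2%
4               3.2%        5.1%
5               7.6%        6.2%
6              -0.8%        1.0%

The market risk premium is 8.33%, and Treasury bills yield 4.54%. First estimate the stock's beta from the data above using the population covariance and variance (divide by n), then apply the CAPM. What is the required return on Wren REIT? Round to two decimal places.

15.78%

Mean R_i = (8.2 − 10.0 + 9.9 + 3.2 + 7.6 − 0.8) / 6 = 3.0167%
Mean R_m = (6.1 − 6.7 + 8.2 + 5.1 + 6.2 + 1.0) / 6 = 3.3167%
Σ(R_i − R̄_i)(R_m − R̄_m) = 200.8083  ⇒  Cov = 200.8083 / 6 = 33.4681
Σ(R_m − R̄_m)² = 148.7883  ⇒  Var(R_m) = 148.7883 / 6 = 24.7981
β = Cov / Var(R_m) = 33.4681 / 24.7981 = 1.3496
E(R) = R_f + β × MRP = 4.54% + 1.3496 × 8.33% = 15.78%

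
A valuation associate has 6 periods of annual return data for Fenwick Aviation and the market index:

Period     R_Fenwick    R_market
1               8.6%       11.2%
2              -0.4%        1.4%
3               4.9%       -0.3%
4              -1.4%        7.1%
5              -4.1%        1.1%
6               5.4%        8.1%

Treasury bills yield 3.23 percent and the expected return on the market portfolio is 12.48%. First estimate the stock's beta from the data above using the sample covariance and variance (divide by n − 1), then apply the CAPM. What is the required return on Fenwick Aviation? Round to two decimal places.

Mean R_i = (8.6 − 0.4 + 4.9 − 1.4 − 4.1 + 5.4) / 6 = 2.1667%
Mean R_m = (11.2 + 1.4 − 0.3 + 7.1 + 1.1 + 8.1) / 6 = 4.7667%
Σ(R_i − R̄_i)(R_m − R̄_m) = 61.6133  ⇒  Cov = 61.6133 / 5 = 12.3227
Σ(R_m − R̄_m)² = 108.3933  ⇒  Var(R_m) = 108.3933 / 5 = 21.6787
β = Cov / Var(R_m) = 12.3227 / 21.6787 = 0.5684
MRP = 12.48% − 3.23% = 9.25%
E(R) = R_f + β × MRP = 3.23% + 0.5684 × 9.25% = 8.49%

8.49%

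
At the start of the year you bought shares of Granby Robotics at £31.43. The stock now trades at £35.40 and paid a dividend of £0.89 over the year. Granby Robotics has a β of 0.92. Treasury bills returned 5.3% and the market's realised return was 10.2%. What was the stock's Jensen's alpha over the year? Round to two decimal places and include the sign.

+5.65%

Realised HPR = (P1 + D1 − P0) / P0 = (35.40 + 0.89 − 31.43) / 31.43 = 4.86 / 31.43 = 15.4629%
MRP = 10.2% − 5.3% = 4.90%
CAPM required = R_f + β·MRP = 5.3% + 0.92 × 4.9% = 9.8080%
α = realised − required = 15.4629% − 9.8080% = +5.65%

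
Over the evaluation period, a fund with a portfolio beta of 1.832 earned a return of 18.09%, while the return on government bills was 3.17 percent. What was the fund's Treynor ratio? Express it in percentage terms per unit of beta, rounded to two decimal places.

8.14%

Treynor = (R_P − R_f) / β_P = (18.09% − 3.17%) / 1.8320 = 14.92% / 1.8320 = 8.14%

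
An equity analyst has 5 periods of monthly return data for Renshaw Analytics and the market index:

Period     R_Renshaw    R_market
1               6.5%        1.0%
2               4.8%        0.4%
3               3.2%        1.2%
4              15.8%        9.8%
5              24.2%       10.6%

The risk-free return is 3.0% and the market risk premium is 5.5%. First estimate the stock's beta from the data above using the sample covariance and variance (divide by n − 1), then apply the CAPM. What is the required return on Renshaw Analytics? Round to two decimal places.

12.04%

Mean R_i = (6.5 + 4.8 + 3.2 + 15.8 + 24.2) / 5 = 10.9000%
Mean R_m = (1.0 + 0.4 + 1.2 + 9.8 + 10.6) / 5 = 4.6000%
Σ(R_i − R̄_i)(R_m − R̄_m) = 172.9200  ⇒  Cov = 172.9200 / 4 = 43.2300
Σ(R_m − R̄_m)² = 105.2000  ⇒  Var(R_m) = 105.2000 / 4 = 26.3000
β = Cov / Var(R_m) = 43.2300 / 26.3000 = 1.6437
E(R) = R_f + β × MRP = 3.0% + 1.6437 × 5.5% = 12.04%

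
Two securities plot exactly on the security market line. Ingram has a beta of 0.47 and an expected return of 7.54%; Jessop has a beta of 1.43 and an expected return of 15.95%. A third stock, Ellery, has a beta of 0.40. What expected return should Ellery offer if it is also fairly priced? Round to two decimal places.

6.93%

MRP (SML slope) = (15.95% − 7.54%) / (1.43 − 0.47) = 8.41% / 0.96 = 8.7604%
R_f (intercept) = 7.54% − 0.47 × 8.7604% = 3.4226%
E(R_Ellery) = R_f + β × MRP = 3.4226% + 0.40 × 8.7604% = 6.93%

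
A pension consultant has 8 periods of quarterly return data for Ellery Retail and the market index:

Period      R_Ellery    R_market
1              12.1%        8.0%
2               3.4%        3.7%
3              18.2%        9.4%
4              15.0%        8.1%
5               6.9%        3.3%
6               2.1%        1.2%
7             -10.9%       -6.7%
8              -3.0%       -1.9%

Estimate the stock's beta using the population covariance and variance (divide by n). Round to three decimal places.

Mean R_i = (12.1 + 3.4 + 18.2 + 15.0 + 6.9 + 2.1 − 10.9 − 3.0) / 8 = 5.4750%
Mean R_m = (8.0 + 3.7 + 9.4 + 8.1 + 3.3 + 1.2 − 6.7 − 1.9) / 8 = 3.1375%
Σ(R_i − R̄_i)(R_m − R̄_m) = 368.5575  ⇒  Cov = 368.5575 / 8 = 46.0697
Σ(R_m − R̄_m)² = 213.7388  ⇒  Var(R_m) = 213.7388 / 8 = 26.7174
β = Cov / Var(R_m) = 46.0697 / 26.7174 = 1.7243

1.724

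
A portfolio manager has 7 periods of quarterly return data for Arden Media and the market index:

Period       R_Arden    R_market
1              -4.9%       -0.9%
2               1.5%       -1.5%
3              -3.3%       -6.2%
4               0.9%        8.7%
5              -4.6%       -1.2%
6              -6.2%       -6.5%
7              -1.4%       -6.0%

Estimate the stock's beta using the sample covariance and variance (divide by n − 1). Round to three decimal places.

0.292

Mean R_i = (-4.9 + 1.5 − 3.3 + 0.9 − 4.6 − 6.2 − 1.4) / 7 = -2.5714%
Mean R_m = (-0.9 − 1.5 − 6.2 + 8.7 − 1.2 − 6.5 − 6.0) / 7 = -1.9429%
Σ(R_i − R̄_i)(R_m − R̄_m) = 49.6986  ⇒  Cov = 49.6986 / 6 = 8.2831
Σ(R_m − R̄_m)² = 170.4571  ⇒  Var(R_m) = 170.4571 / 6 = 28.4095
β = Cov / Var(R_m) = 8.2831 / 28.4095 = 0.2916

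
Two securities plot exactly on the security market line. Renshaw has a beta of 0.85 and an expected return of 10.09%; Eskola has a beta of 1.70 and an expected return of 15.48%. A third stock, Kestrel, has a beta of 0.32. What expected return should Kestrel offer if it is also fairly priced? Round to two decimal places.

MRP (SML slope) = (15.48% − 10.09%) / (1.70 − 0.85) = 5.39% / 0.85 = 6.3412%
R_f (intercept) = 10.09% − 0.85 × 6.3412% = 4.7000%
E(R_Kestrel) = R_f + β × MRP = 4.7000% + 0.32 × 6.3412% = 6.73%

6.73%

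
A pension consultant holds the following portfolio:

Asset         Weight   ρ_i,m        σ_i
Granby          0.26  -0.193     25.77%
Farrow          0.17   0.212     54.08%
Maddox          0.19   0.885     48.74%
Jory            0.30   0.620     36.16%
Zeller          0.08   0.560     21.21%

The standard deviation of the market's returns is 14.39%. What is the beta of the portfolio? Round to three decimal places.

1.149

β_Granby = -0.193 × 25.77% / 14.39% = -0.3456
β_Farrow = 0.212 × 54.08% / 14.39% = 0.7967
β_Maddox = 0.885 × 48.74% / 14.39% = 2.9976
β_Jory = 0.620 × 36.16% / 14.39% = 1.5580
β_Zeller = 0.560 × 21.21% / 14.39% = 0.8254
β_P = Σ w_i β_i = 0.26×-0.3456 + 0.17×0.7967 + 0.19×2.9976 + 0.30×1.5580 + 0.08×0.8254 = 1.1486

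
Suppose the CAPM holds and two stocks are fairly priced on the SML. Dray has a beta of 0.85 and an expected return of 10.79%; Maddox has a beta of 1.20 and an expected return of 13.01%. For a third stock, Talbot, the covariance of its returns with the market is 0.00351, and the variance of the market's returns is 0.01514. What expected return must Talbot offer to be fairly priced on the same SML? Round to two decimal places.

MRP = (13.01% − 10.79%) / (1.20 − 0.85) = 6.3429%
R_f = 10.79% − 0.85 × 6.3429% = 5.3985%
β_Talbot = Cov / Var(R_m) = 0.00351 / 0.01514 = 0.2318
E(R_Talbot) = R_f + β × MRP = 5.3985% + 0.2318 × 6.3429% = 6.87%

6.87%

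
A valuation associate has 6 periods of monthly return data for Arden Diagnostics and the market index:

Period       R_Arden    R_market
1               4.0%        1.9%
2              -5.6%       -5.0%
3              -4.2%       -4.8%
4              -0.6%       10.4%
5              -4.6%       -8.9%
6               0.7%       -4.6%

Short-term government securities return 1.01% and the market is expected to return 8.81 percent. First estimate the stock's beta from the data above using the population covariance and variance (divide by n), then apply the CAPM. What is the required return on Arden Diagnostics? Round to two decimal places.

3.23%

Mean R_i = (4.0 − 5.6 − 4.2 − 0.6 − 4.6 + 0.7) / 6 = -1.7167%
Mean R_m = (1.9 − 5.0 − 4.8 + 10.4 − 8.9 − 4.6) / 6 = -1.8333%
Σ(R_i − R̄_i)(R_m − R̄_m) = 68.3567  ⇒  Cov = 68.3567 / 6 = 11.3928
Σ(R_m − R̄_m)² = 240.0133  ⇒  Var(R_m) = 240.0133 / 6 = 40.0022
β = Cov / Var(R_m) = 11.3928 / 40.0022 = 0.2848
MRP = 8.81% − 1.01% = 7.80%
E(R) = R_f + β × MRP = 1.01% + 0.2848 × 7.80% = 3.23%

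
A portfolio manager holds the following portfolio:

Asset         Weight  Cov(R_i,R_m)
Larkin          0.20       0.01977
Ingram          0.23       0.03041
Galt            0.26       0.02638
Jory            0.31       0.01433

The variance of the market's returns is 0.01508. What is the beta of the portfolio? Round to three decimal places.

β_Larkin = 0.01977 / 0.01508 = 1.3110
β_Ingram = 0.03041 / 0.01508 = 2.0166
β_Galt = 0.02638 / 0.01508 = 1.7493
β_Jory = 0.01433 / 0.01508 = 0.9503
β_P = Σ w_i β_i = 0.20×1.3110 + 0.23×2.0166 + 0.26×1.7493 + 0.31×0.9503 = 1.4754

1.475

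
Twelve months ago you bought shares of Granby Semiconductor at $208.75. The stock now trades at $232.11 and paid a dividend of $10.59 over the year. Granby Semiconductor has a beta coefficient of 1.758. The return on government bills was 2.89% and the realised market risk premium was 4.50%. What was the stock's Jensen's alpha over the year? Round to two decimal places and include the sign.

+5.46%

Realised HPR = (P1 + D1 − P0) / P0 = (232.11 + 10.59 − 208.75) / 208.75 = 33.95 / 208.75 = 16.2635%
CAPM required = R_f + β·MRP = 2.89% + 1.758 × 4.50% = 10.80100%
α = realised − required = 16.2635% − 10.80100% = +5.46%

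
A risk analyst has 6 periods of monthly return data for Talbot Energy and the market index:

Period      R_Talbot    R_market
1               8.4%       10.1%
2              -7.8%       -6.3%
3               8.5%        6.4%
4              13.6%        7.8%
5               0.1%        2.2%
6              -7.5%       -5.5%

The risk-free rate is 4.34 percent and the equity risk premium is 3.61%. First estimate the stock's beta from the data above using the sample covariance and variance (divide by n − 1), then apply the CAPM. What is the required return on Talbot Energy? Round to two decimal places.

Mean R_i = (8.4 − 7.8 + 8.5 + 13.6 + 0.1 − 7.5) / 6 = 2.5500%
Mean R_m = (10.1 − 6.3 + 6.4 + 7.8 + 2.2 − 5.5) / 6 = 2.4500%
Σ(R_i − R̄_i)(R_m − R̄_m) = 298.4450  ⇒  Cov = 298.4450 / 5 = 59.6890
Σ(R_m − R̄_m)² = 242.5750  ⇒  Var(R_m) = 242.5750 / 5 = 48.5150
β = Cov / Var(R_m) = 59.6890 / 48.5150 = 1.2303
E(R) = R_f + β × MRP = 4.34% + 1.2303 × 3.61% = 8.78%

8.78%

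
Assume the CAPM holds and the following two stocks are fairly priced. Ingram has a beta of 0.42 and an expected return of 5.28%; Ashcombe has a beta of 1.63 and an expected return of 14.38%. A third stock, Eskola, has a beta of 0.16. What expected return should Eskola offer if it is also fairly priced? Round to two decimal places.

3.32%

MRP (SML slope) = (14.38% − 5.28%) / (1.63 − 0.42) = 9.10% / 1.21 = 7.5207%
R_f (intercept) = 5.28% − 0.42 × 7.5207% = 2.1213%
E(R_Eskola) = R_f + β × MRP = 2.1213% + 0.16 × 7.5207% = 3.32%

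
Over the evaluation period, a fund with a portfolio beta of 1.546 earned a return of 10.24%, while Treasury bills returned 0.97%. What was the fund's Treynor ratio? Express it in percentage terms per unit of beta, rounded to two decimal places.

Treynor = (R_P − R_f) / β_P = (10.24% − 0.97%) / 1.5460 = 9.27% / 1.5460 = 6.00%

6.00%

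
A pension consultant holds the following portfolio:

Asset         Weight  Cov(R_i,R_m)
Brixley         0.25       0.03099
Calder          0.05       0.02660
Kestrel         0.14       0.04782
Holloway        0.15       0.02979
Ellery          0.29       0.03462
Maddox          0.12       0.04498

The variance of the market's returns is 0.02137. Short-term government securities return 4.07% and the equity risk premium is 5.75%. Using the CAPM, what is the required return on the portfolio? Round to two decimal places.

13.67%

β_Brixley = 0.03099 / 0.02137 = 1.4502
β_Calder = 0.02660 / 0.02137 = 1.2447
β_Kestrel = 0.04782 / 0.02137 = 2.2377
β_Holloway = 0.02979 / 0.02137 = 1.3940
β_Ellery = 0.03462 / 0.02137 = 1.6200
β_Maddox = 0.04498 / 0.02137 = 2.1048
β_P = Σ w_i β_i = 0.25×1.4502 + 0.05×1.2447 + 0.14×2.2377 + 0.15×1.3940 + 0.29×1.6200 + 0.12×2.1048 = 1.6695
E(R_P) = R_f + β_P × MRP = 4.07% + 1.6695 × 5.75% = 13.67%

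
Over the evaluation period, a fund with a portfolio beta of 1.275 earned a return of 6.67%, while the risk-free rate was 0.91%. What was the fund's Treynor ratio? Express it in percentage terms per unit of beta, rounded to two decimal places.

4.52%

Treynor = (R_P − R_f) / β_P = (6.67% − 0.91%) / 1.2750 = 5.76% / 1.2750 = 4.52%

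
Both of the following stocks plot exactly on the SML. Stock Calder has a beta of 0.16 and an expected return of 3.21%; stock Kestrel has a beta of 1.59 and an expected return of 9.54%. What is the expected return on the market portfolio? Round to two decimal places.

Both satisfy E(R) = R_f + β·MRP, so the slope of the SML is
MRP = (9.54% − 3.21%) / (1.59 − 0.16) = 6.33% / 1.43 = 4.4266%
R_f = E(R_Calder) − β_Calder·MRP = 3.21% − 0.16 × 4.4266% = 2.5017%
E(R_m) = R_f + MRP = 2.5017% + 4.4266% = 6.93%

6.93%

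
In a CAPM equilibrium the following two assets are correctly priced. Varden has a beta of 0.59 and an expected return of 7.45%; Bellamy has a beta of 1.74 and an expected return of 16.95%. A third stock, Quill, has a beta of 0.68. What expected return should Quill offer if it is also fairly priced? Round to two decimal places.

MRP (SML slope) = (16.95% − 7.45%) / (1.74 − 0.59) = 9.50% / 1.15 = 8.2609%
R_f (intercept) = 7.45% − 0.59 × 8.2609% = 2.5761%
E(R_Quill) = R_f + β × MRP = 2.5761% + 0.68 × 8.2609% = 8.19%

8.19%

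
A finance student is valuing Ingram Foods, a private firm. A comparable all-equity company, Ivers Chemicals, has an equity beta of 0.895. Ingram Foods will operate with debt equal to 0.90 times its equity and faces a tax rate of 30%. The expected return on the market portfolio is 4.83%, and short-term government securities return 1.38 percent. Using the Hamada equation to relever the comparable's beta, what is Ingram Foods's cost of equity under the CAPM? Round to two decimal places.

6.41%

β_L = β_U × [1 + (1 − t)(D/E)] = 0.895 × [1 + (1 − 0.30) × 0.90]
    = 0.895 × [1 + 0.70 × 0.90] = 0.895 × 1.6300 = 1.4589
MRP = 4.83% − 1.38% = 3.45%
E(R) = R_f + β_L × MRP = 1.38% + 1.4589 × 3.45% = 6.41%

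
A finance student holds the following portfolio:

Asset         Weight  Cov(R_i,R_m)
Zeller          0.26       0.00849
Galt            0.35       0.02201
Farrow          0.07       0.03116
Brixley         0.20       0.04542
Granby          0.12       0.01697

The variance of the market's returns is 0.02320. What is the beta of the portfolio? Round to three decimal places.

1.001

β_Zeller = 0.00849 / 0.02320 = 0.3659
β_Galt = 0.02201 / 0.02320 = 0.9487
β_Farrow = 0.03116 / 0.02320 = 1.3431
β_Brixley = 0.04542 / 0.02320 = 1.9578
β_Granby = 0.01697 / 0.02320 = 0.7315
β_P = Σ w_i β_i = 0.26×0.3659 + 0.35×0.9487 + 0.07×1.3431 + 0.20×1.9578 + 0.12×0.7315 = 1.0005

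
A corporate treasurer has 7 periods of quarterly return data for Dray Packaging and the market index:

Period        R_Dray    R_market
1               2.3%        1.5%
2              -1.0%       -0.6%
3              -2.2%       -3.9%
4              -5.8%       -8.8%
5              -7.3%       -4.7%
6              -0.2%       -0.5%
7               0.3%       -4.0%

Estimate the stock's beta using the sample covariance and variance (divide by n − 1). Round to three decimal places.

Mean R_i = (2.3 − 1.0 − 2.2 − 5.8 − 7.3 − 0.2 + 0.3) / 7 = -1.9857%
Mean R_m = (1.5 − 0.6 − 3.9 − 8.8 − 4.7 − 0.5 − 4.0) / 7 = -3.0000%
Σ(R_i − R̄_i)(R_m − R̄_m) = 55.1800  ⇒  Cov = 55.1800 / 6 = 9.1967
Σ(R_m − R̄_m)² = 70.6000  ⇒  Var(R_m) = 70.6000 / 6 = 11.7667
β = Cov / Var(R_m) = 9.1967 / 11.7667 = 0.7816

0.782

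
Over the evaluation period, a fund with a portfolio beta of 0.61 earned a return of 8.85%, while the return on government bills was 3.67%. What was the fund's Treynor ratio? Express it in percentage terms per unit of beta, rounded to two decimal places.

8.49%

Treynor = (R_P − R_f) / β_P = (8.85% − 3.67%) / 0.6100 = 5.18% / 0.6100 = 8.49%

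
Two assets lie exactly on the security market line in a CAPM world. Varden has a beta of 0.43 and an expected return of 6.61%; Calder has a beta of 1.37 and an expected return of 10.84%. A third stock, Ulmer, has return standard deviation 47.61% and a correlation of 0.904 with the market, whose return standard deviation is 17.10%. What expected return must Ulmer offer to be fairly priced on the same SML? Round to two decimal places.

MRP = (10.84% − 6.61%) / (1.37 − 0.43) = 4.5000%
R_f = 6.61% − 0.43 × 4.5000% = 4.6750%
β_Ulmer = ρ·σ_i/σ_m = 0.904 × 47.61 / 17.10 = 2.5169
E(R_Ulmer) = R_f + β × MRP = 4.6750% + 2.5169 × 4.5000% = 16.00%

16.00%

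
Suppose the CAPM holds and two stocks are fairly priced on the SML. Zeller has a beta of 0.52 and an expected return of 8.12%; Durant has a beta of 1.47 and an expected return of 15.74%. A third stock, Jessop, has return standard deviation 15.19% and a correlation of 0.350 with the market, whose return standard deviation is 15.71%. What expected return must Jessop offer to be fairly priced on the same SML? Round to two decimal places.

MRP = (15.74% − 8.12%) / (1.47 − 0.52) = 8.0211%
R_f = 8.12% − 0.52 × 8.0211% = 3.9490%
β_Jessop = ρ·σ_i/σ_m = 0.350 × 15.19 / 15.71 = 0.3384
E(R_Jessop) = R_f + β × MRP = 3.9490% + 0.3384 × 8.0211% = 6.66%

6.66%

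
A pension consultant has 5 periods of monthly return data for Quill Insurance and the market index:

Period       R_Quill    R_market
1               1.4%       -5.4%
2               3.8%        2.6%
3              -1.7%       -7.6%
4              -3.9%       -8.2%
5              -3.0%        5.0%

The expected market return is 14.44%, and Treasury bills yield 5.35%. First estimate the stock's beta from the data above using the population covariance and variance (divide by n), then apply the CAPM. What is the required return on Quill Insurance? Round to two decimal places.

6.75%

Mean R_i = (1.4 + 3.8 − 1.7 − 3.9 − 3.0) / 5 = -0.6800%
Mean R_m = (-5.4 + 2.6 − 7.6 − 8.2 + 5.0) / 5 = -2.7200%
Σ(R_i − R̄_i)(R_m − R̄_m) = 22.9720  ⇒  Cov = 22.9720 / 5 = 4.5944
Σ(R_m − R̄_m)² = 148.9280  ⇒  Var(R_m) = 148.9280 / 5 = 29.7856
β = Cov / Var(R_m) = 4.5944 / 29.7856 = 0.1542
MRP = 14.44% − 5.35% = 9.09%
E(R) = R_f + β × MRP = 5.35% + 0.1542 × 9.09% = 6.75%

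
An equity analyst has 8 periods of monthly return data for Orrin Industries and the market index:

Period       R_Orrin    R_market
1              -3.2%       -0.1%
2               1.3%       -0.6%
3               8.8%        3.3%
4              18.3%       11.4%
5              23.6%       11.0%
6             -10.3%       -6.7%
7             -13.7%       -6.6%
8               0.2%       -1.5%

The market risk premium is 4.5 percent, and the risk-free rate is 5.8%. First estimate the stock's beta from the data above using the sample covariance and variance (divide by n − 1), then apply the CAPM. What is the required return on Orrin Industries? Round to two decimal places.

14.06%

Mean R_i = (-3.2 + 1.3 + 8.8 + 18.3 + 23.6 − 10.3 − 13.7 + 0.2) / 8 = 3.1250%
Mean R_m = (-0.1 − 0.6 + 3.3 + 11.4 + 11.0 − 6.7 − 6.6 − 1.5) / 8 = 1.2750%
Σ(R_i − R̄_i)(R_m − R̄_m) = 624.0550  ⇒  Cov = 624.0550 / 7 = 89.1507
Σ(R_m − R̄_m)² = 339.9150  ⇒  Var(R_m) = 339.9150 / 7 = 48.5593
β = Cov / Var(R_m) = 89.1507 / 48.5593 = 1.8359
E(R) = R_f + β × MRP = 5.8% + 1.8359 × 4.5% = 14.06%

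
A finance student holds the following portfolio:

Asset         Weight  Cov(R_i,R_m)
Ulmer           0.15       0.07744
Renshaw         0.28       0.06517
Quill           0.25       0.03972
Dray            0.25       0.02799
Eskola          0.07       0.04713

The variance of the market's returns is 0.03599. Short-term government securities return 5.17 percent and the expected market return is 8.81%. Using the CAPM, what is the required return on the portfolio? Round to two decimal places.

β_Ulmer = 0.07744 / 0.03599 = 2.1517
β_Renshaw = 0.06517 / 0.03599 = 1.8108
β_Quill = 0.03972 / 0.03599 = 1.1036
β_Dray = 0.02799 / 0.03599 = 0.7777
β_Eskola = 0.04713 / 0.03599 = 1.3095
β_P = Σ w_i β_i = 0.15×2.1517 + 0.28×1.8108 + 0.25×1.1036 + 0.25×0.7777 + 0.07×1.3095 = 1.3918
MRP = 8.81% − 5.17% = 3.64%
E(R_P) = R_f + β_P × MRP = 5.17% + 1.3918 × 3.64% = 10.24%

10.24%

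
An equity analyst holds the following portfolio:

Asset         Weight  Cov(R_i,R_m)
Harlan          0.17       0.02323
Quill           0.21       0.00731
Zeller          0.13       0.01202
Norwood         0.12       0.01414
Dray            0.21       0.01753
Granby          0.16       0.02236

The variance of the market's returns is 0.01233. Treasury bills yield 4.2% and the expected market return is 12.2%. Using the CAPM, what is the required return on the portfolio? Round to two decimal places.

14.58%

β_Harlan = 0.02323 / 0.01233 = 1.8840
β_Quill = 0.00731 / 0.01233 = 0.5929
β_Zeller = 0.01202 / 0.01233 = 0.9749
β_Norwood = 0.01414 / 0.01233 = 1.1468
β_Dray = 0.01753 / 0.01233 = 1.4217
β_Granby = 0.02236 / 0.01233 = 1.8135
β_P = Σ w_i β_i = 0.17×1.8840 + 0.21×0.5929 + 0.13×0.9749 + 0.12×1.1468 + 0.21×1.4217 + 0.16×1.8135 = 1.2979
MRP = 12.2% − 4.2% = 8.00%
E(R_P) = R_f + β_P × MRP = 4.2% + 1.2979 × 8.0% = 14.58%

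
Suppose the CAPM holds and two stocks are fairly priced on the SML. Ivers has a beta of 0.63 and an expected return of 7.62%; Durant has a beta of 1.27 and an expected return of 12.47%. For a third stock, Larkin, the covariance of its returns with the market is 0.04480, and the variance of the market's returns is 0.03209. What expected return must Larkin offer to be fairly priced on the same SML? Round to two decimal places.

MRP = (12.47% − 7.62%) / (1.27 − 0.63) = 7.5781%
R_f = 7.62% − 0.63 × 7.5781% = 2.8458%
β_Larkin = Cov / Var(R_m) = 0.04480 / 0.03209 = 1.3961
E(R_Larkin) = R_f + β × MRP = 2.8458% + 1.3961 × 7.5781% = 13.43%

13.43%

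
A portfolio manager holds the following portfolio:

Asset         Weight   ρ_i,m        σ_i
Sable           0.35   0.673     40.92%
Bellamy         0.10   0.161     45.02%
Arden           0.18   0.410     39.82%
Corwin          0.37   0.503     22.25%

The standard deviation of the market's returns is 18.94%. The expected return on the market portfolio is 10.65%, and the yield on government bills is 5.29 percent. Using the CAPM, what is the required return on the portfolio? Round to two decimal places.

10.23%

β_Sable = 0.673 × 40.92% / 18.94% = 1.4540
β_Bellamy = 0.161 × 45.02% / 18.94% = 0.3827
β_Arden = 0.410 × 39.82% / 18.94% = 0.8620
β_Corwin = 0.503 × 22.25% / 18.94% = 0.5909
β_P = Σ w_i β_i = 0.35×1.4540 + 0.10×0.3827 + 0.18×0.8620 + 0.37×0.5909 = 0.9210
MRP = 10.65% − 5.29% = 5.36%
E(R_P) = R_f + β_P × MRP = 5.29% + 0.9210 × 5.36% = 10.23%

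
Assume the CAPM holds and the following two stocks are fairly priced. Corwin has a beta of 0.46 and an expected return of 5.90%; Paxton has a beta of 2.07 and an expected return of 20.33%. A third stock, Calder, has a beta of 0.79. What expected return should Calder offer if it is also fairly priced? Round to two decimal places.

MRP (SML slope) = (20.33% − 5.90%) / (2.07 − 0.46) = 14.43% / 1.61 = 8.9627%
R_f (intercept) = 5.90% − 0.46 × 8.9627% = 1.7772%
E(R_Calder) = R_f + β × MRP = 1.7772% + 0.79 × 8.9627% = 8.86%

8.86%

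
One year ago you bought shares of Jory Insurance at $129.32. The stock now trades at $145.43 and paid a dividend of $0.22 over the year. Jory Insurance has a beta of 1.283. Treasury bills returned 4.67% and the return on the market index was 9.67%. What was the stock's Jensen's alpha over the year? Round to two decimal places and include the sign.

Realised HPR = (P1 + D1 − P0) / P0 = (145.43 + 0.22 − 129.32) / 129.32 = 16.33 / 129.32 = 12.6276%
MRP = 9.67% − 4.67% = 5.00%
CAPM required = R_f + β·MRP = 4.67% + 1.283 × 5.00% = 11.08500%
α = realised − required = 12.6276% − 11.08500% = +1.54%

+1.54%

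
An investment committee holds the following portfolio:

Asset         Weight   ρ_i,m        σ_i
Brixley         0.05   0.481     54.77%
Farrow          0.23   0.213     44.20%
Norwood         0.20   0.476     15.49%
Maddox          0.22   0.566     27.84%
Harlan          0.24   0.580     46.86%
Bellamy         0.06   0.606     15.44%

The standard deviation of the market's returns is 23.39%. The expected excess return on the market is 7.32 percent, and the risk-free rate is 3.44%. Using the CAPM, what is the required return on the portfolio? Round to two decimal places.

β_Brixley = 0.481 × 54.77% / 23.39% = 1.1263
β_Farrow = 0.213 × 44.20% / 23.39% = 0.4025
β_Norwood = 0.476 × 15.49% / 23.39% = 0.3152
β_Maddox = 0.566 × 27.84% / 23.39% = 0.6737
β_Harlan = 0.580 × 46.86% / 23.39% = 1.1620
β_Bellamy = 0.606 × 15.44% / 23.39% = 0.4000
β_P = Σ w_i β_i = 0.05×1.1263 + 0.23×0.4025 + 0.20×0.3152 + 0.22×0.6737 + 0.24×1.1620 + 0.06×0.4000 = 0.6630
E(R_P) = R_f + β_P × MRP = 3.44% + 0.6630 × 7.32% = 8.29%

8.29%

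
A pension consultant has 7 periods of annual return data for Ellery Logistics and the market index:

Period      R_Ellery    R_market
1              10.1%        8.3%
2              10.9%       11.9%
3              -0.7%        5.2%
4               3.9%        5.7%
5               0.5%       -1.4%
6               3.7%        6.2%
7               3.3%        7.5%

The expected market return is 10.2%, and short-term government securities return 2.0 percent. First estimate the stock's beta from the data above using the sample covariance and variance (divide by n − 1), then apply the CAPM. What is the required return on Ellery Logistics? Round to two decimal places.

8.94%

Mean R_i = (10.1 + 10.9 − 0.7 + 3.9 + 0.5 + 3.7 + 3.3) / 7 = 4.5286%
Mean R_m = (8.3 + 11.9 + 5.2 + 5.7 − 1.4 + 6.2 + 7.5) / 7 = 6.2000%
Σ(R_i − R̄_i)(R_m − R̄_m) = 82.5800  ⇒  Cov = 82.5800 / 6 = 13.7633
Σ(R_m − R̄_m)² = 97.6000  ⇒  Var(R_m) = 97.6000 / 6 = 16.2667
β = Cov / Var(R_m) = 13.7633 / 16.2667 = 0.8461
MRP = 10.2% − 2.0% = 8.20%
E(R) = R_f + β × MRP = 2.0% + 0.8461 × 8.2% = 8.94%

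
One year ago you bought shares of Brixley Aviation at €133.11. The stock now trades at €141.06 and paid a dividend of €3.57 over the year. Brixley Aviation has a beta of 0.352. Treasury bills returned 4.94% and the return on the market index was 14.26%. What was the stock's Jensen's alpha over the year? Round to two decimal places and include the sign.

+0.43%

Realised HPR = (P1 + D1 − P0) / P0 = (141.06 + 3.57 − 133.11) / 133.11 = 11.52 / 133.11 = 8.6545%
MRP = 14.26% − 4.94% = 9.32%
CAPM required = R_f + β·MRP = 4.94% + 0.352 × 9.32% = 8.22064%
α = realised − required = 8.6545% − 8.22064% = +0.43%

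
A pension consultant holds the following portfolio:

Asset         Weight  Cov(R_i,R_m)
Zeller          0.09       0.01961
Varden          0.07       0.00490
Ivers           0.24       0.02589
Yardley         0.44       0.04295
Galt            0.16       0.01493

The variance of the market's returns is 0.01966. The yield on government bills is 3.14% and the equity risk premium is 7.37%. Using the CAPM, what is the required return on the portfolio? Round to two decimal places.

β_Zeller = 0.01961 / 0.01966 = 0.9975
β_Varden = 0.00490 / 0.01966 = 0.2492
β_Ivers = 0.02589 / 0.01966 = 1.3169
β_Yardley = 0.04295 / 0.01966 = 2.1846
β_Galt = 0.01493 / 0.01966 = 0.7594
β_P = Σ w_i β_i = 0.09×0.9975 + 0.07×0.2492 + 0.24×1.3169 + 0.44×2.1846 + 0.16×0.7594 = 1.5060
E(R_P) = R_f + β_P × MRP = 3.14% + 1.5060 × 7.37% = 14.24%

14.24%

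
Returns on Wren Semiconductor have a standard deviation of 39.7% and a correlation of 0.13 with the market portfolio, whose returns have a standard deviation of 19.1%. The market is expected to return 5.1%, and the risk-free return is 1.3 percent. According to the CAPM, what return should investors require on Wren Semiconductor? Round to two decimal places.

2.33%

β = ρ × σ_i / σ_m = 0.13 × 39.7% / 19.1% = 0.2702
MRP = 5.1% − 1.3% = 3.80%
E(R) = 1.3% + 0.2702 × 3.8% = 2.33%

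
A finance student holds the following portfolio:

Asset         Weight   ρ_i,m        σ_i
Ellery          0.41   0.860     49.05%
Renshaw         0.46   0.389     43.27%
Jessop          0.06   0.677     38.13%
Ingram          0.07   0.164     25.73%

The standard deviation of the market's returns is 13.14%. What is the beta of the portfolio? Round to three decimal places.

2.046

β_Ellery = 0.860 × 49.05% / 13.14% = 3.2103
β_Renshaw = 0.389 × 43.27% / 13.14% = 1.2810
β_Jessop = 0.677 × 38.13% / 13.14% = 1.9645
β_Ingram = 0.164 × 25.73% / 13.14% = 0.3211
β_P = Σ w_i β_i = 0.41×3.2103 + 0.46×1.2810 + 0.06×1.9645 + 0.07×0.3211 = 2.0458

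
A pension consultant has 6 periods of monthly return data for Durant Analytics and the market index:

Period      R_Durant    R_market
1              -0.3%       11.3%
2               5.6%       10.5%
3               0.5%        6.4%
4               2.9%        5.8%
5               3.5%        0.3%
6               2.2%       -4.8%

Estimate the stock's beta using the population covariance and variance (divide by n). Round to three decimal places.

Mean R_i = (-0.3 + 5.6 + 0.5 + 2.9 + 3.5 + 2.2) / 6 = 2.4000%
Mean R_m = (11.3 + 10.5 + 6.4 + 5.8 + 0.3 − 4.8) / 6 = 4.9167%
Σ(R_i − R̄_i)(R_m − R̄_m) = -4.8800  ⇒  Cov = -4.8800 / 6 = -0.8133
Σ(R_m − R̄_m)² = 190.6283  ⇒  Var(R_m) = 190.6283 / 6 = 31.7714
β = Cov / Var(R_m) = -0.8133 / 31.7714 = -0.0256

-0.026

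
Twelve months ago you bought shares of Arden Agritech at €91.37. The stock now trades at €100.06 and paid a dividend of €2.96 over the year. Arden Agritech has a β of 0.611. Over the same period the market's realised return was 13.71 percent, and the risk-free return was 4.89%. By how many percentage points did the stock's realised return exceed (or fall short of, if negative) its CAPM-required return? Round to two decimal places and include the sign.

+2.47%

Realised HPR = (P1 + D1 − P0) / P0 = (100.06 + 2.96 − 91.37) / 91.37 = 11.65 / 91.37 = 12.7504%
MRP = 13.71% − 4.89% = 8.82%
CAPM required = R_f + β·MRP = 4.89% + 0.611 × 8.82% = 10.27902%
α = realised − required = 12.7504% − 10.27902% = +2.47%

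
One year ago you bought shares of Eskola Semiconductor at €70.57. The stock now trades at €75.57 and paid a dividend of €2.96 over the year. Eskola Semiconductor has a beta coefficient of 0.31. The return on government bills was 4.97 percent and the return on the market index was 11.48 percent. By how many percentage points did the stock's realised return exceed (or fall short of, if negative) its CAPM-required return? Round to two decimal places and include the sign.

+4.29%

Realised HPR = (P1 + D1 − P0) / P0 = (75.57 + 2.96 − 70.57) / 70.57 = 7.96 / 70.57 = 11.2796%
MRP = 11.48% − 4.97% = 6.51%
CAPM required = R_f + β·MRP = 4.97% + 0.31 × 6.51% = 6.9881%
α = realised − required = 11.2796% − 6.9881% = +4.29%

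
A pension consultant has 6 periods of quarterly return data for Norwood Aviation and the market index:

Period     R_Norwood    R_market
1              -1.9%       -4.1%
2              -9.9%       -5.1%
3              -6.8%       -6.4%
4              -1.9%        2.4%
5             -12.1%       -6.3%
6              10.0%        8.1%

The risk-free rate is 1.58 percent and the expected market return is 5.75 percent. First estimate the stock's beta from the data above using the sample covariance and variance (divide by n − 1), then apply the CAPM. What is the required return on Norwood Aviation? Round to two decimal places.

Mean R_i = (-1.9 − 9.9 − 6.8 − 1.9 − 12.1 + 10.0) / 6 = -3.7667%
Mean R_m = (-4.1 − 5.1 − 6.4 + 2.4 − 6.3 + 8.1) / 6 = -1.9000%
Σ(R_i − R̄_i)(R_m − R̄_m) = 211.5300  ⇒  Cov = 211.5300 / 5 = 42.3060
Σ(R_m − R̄_m)² = 173.1800  ⇒  Var(R_m) = 173.1800 / 5 = 34.6360
β = Cov / Var(R_m) = 42.3060 / 34.6360 = 1.2214
MRP = 5.75% − 1.58% = 4.17%
E(R) = R_f + β × MRP = 1.58% + 1.2214 × 4.17% = 6.67%

6.67%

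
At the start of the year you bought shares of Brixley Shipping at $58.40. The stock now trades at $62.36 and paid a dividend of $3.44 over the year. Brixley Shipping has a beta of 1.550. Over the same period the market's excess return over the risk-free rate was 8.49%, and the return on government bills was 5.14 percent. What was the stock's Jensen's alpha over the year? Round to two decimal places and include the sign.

Realised HPR = (P1 + D1 − P0) / P0 = (62.36 + 3.44 − 58.40) / 58.40 = 7.40 / 58.40 = 12.6712%
CAPM required = R_f + β·MRP = 5.14% + 1.550 × 8.49% = 18.29950%
α = realised − required = 12.6712% − 18.29950% = -5.63%

-5.63%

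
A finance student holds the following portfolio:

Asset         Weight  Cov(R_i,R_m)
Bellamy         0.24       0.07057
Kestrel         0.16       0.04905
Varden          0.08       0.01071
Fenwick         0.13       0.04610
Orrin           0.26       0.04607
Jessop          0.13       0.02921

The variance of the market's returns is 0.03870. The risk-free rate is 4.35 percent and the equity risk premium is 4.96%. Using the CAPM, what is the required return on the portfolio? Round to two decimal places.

10.43%

β_Bellamy = 0.07057 / 0.03870 = 1.8235
β_Kestrel = 0.04905 / 0.03870 = 1.2674
β_Varden = 0.01071 / 0.03870 = 0.2767
β_Fenwick = 0.04610 / 0.03870 = 1.1912
β_Orrin = 0.04607 / 0.03870 = 1.1904
β_Jessop = 0.02921 / 0.03870 = 0.7548
β_P = Σ w_i β_i = 0.24×1.8235 + 0.16×1.2674 + 0.08×0.2767 + 0.13×1.1912 + 0.26×1.1904 + 0.13×0.7548 = 1.2250
E(R_P) = R_f + β_P × MRP = 4.35% + 1.2250 × 4.96% = 10.43%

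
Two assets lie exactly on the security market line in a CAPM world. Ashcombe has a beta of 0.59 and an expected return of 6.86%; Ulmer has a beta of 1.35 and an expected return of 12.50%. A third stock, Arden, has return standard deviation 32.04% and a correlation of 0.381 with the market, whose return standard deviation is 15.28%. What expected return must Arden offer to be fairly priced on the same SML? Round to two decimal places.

MRP = (12.50% − 6.86%) / (1.35 − 0.59) = 7.4211%
R_f = 6.86% − 0.59 × 7.4211% = 2.4816%
β_Arden = ρ·σ_i/σ_m = 0.381 × 32.04 / 15.28 = 0.7989
E(R_Arden) = R_f + β × MRP = 2.4816% + 0.7989 × 7.4211% = 8.41%

8.41%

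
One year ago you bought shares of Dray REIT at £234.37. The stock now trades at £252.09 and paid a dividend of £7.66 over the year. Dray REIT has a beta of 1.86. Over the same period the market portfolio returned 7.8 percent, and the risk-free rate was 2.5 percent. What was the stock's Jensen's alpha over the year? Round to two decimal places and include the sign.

-1.53%

Realised HPR = (P1 + D1 − P0) / P0 = (252.09 + 7.66 − 234.37) / 234.37 = 25.38 / 234.37 = 10.8290%
MRP = 7.8% − 2.5% = 5.30%
CAPM required = R_f + β·MRP = 2.5% + 1.86 × 5.3% = 12.3580%
α = realised − required = 10.8290% − 12.3580% = -1.53%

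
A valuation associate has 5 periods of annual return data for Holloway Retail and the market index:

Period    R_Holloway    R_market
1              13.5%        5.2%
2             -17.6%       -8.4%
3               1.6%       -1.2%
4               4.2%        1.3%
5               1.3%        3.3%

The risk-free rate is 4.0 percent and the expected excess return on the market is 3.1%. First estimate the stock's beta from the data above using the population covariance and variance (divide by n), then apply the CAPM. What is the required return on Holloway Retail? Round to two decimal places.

10.27%

Mean R_i = (13.5 − 17.6 + 1.6 + 4.2 + 1.3) / 5 = 0.6000%
Mean R_m = (5.2 − 8.4 − 1.2 + 1.3 + 3.3) / 5 = 0.0400%
Σ(R_i − R̄_i)(R_m − R̄_m) = 225.7500  ⇒  Cov = 225.7500 / 5 = 45.1500
Σ(R_m − R̄_m)² = 111.6120  ⇒  Var(R_m) = 111.6120 / 5 = 22.3224
β = Cov / Var(R_m) = 45.1500 / 22.3224 = 2.0226
E(R) = R_f + β × MRP = 4.0% + 2.0226 × 3.1% = 10.27%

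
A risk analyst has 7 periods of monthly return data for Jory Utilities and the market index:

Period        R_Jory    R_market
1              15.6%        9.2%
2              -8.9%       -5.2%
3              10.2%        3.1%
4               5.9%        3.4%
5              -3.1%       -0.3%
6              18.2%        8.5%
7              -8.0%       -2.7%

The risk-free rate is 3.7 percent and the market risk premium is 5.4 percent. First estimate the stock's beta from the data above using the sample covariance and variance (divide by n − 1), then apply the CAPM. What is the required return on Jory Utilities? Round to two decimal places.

14.46%

Mean R_i = (15.6 − 8.9 + 10.2 + 5.9 − 3.1 + 18.2 − 8.0) / 7 = 4.2714%
Mean R_m = (9.2 − 5.2 + 3.1 + 3.4 − 0.3 + 8.5 − 2.7) / 7 = 2.2857%
Σ(R_i − R̄_i)(R_m − R̄_m) = 350.3671  ⇒  Cov = 350.3671 / 6 = 58.3945
Σ(R_m − R̄_m)² = 175.9086  ⇒  Var(R_m) = 175.9086 / 6 = 29.3181
β = Cov / Var(R_m) = 58.3945 / 29.3181 = 1.9918
E(R) = R_f + β × MRP = 3.7% + 1.9918 × 5.4% = 14.46%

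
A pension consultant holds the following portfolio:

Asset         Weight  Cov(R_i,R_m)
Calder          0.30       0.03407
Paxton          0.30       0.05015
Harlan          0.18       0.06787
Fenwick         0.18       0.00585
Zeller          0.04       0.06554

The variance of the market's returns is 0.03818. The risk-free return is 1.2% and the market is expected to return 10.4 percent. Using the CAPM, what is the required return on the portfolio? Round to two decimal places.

11.12%

β_Calder = 0.03407 / 0.03818 = 0.8924
β_Paxton = 0.05015 / 0.03818 = 1.3135
β_Harlan = 0.06787 / 0.03818 = 1.7776
β_Fenwick = 0.00585 / 0.03818 = 0.1532
β_Zeller = 0.06554 / 0.03818 = 1.7166
β_P = Σ w_i β_i = 0.30×0.8924 + 0.30×1.3135 + 0.18×1.7776 + 0.18×0.1532 + 0.04×1.7166 = 1.0780
MRP = 10.4% − 1.2% = 9.20%
E(R_P) = R_f + β_P × MRP = 1.2% + 1.0780 × 9.2% = 11.12%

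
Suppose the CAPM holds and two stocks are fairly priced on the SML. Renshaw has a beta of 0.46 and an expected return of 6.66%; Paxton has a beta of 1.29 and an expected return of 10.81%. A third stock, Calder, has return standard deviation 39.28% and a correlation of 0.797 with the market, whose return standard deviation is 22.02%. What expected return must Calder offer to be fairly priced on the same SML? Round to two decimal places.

MRP = (10.81% − 6.66%) / (1.29 − 0.46) = 5.0000%
R_f = 6.66% − 0.46 × 5.0000% = 4.3600%
β_Calder = ρ·σ_i/σ_m = 0.797 × 39.28 / 22.02 = 1.4217
E(R_Calder) = R_f + β × MRP = 4.3600% + 1.4217 × 5.0000% = 11.47%

11.47%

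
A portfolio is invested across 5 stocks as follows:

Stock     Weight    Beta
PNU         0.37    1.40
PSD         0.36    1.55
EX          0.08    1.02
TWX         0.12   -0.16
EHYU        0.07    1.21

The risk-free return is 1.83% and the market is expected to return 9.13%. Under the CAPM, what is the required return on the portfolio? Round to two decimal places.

10.76%

β_P = Σ w_i β_i = 0.37×1.40 + 0.36×1.55 + 0.08×1.02 + 0.12×-0.16 + 0.07×1.21 = 1.2231
MRP = 9.13% − 1.83% = 7.30%
E(R_P) = R_f + β_P × MRP = 1.83% + 1.2231 × 7.30% = 10.76%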